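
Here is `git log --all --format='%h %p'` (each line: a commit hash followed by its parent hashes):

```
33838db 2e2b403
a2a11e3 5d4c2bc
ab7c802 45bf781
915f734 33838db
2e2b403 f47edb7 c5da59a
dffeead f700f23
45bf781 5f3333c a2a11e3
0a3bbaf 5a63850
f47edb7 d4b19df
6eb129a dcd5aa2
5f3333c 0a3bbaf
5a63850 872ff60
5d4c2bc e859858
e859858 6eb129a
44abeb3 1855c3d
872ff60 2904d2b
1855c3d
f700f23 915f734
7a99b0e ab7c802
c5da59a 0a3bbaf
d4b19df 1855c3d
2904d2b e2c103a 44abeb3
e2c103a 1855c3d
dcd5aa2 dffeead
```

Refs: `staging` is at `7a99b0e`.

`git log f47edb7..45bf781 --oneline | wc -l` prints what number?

19

Reachable from 45bf781: {0a3bbaf, 1855c3d, 2904d2b, 2e2b403, 33838db, 44abeb3, 45bf781, 5a63850, 5d4c2bc, 5f3333c, 6eb129a, 872ff60, 915f734, a2a11e3, c5da59a, d4b19df, dcd5aa2, dffeead, e2c103a, e859858, f47edb7, f700f23}.
Reachable from f47edb7: {1855c3d, d4b19df, f47edb7}.
In 45bf781's history but not f47edb7's: {0a3bbaf, 2904d2b, 2e2b403, 33838db, 44abeb3, 45bf781, 5a63850, 5d4c2bc, 5f3333c, 6eb129a, 872ff60, 915f734, a2a11e3, c5da59a, dcd5aa2, dffeead, e2c103a, e859858, f700f23} — 19 commits.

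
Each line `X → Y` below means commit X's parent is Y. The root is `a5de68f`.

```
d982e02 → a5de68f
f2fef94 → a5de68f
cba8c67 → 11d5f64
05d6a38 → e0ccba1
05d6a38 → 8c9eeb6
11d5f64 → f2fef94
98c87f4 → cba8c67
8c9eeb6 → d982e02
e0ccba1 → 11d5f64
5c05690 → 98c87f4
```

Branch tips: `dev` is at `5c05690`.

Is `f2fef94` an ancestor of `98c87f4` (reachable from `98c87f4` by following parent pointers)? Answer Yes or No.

Yes

Ancestors of 98c87f4 (commits reachable by following parents): {11d5f64, 98c87f4, a5de68f, cba8c67, f2fef94}.
f2fef94 is in that set, so it is an ancestor of 98c87f4.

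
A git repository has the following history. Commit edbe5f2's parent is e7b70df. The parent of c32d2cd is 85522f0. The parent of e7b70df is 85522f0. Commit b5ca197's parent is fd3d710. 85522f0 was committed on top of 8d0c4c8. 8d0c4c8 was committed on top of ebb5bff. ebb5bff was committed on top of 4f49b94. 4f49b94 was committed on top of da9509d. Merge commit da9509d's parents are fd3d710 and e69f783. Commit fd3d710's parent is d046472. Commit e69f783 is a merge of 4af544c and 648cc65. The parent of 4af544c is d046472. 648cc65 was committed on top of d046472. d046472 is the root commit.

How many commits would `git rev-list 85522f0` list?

10

Walking parent pointers from 85522f0: reachable set = {4af544c, 4f49b94, 648cc65, 85522f0, 8d0c4c8, d046472, da9509d, e69f783, ebb5bff, fd3d710}.
That is 10 commits.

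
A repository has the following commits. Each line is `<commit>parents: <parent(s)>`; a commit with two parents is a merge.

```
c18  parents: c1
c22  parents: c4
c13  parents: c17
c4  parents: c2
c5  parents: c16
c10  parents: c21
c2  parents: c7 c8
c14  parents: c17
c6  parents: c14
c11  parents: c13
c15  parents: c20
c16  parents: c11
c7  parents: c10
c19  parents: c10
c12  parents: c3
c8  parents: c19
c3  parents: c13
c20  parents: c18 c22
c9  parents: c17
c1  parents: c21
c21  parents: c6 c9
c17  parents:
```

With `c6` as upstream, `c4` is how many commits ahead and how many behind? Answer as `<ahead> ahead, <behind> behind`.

Reachable from c4: {c10, c14, c17, c19, c2, c21, c4, c6, c7, c8, c9}.
Reachable from c6: {c14, c17, c6}.
Only in c4's history (ahead): {c10, c19, c2, c21, c4, c7, c8, c9} — 8.
Only in c6's history (behind): {} — 0.

8 ahead, 0 behind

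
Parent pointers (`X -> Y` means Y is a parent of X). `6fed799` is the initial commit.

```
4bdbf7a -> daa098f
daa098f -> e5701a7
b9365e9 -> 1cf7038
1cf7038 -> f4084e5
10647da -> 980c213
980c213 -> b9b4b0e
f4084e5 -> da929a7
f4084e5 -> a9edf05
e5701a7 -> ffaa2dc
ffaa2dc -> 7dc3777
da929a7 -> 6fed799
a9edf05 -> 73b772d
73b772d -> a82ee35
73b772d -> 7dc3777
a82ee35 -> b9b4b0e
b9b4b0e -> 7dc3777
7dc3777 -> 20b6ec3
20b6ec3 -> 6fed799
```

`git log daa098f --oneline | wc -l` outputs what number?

Walking parent pointers from daa098f: reachable set = {20b6ec3, 6fed799, 7dc3777, daa098f, e5701a7, ffaa2dc}.
That is 6 commits.

6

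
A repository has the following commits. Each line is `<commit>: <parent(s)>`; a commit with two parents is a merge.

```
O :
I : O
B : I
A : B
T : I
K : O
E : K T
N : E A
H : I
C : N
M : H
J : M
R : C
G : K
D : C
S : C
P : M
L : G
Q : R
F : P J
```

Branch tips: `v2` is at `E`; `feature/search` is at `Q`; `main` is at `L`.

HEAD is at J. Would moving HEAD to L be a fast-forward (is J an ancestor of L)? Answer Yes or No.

A fast-forward from J to L is possible iff J is an ancestor of L.
Ancestors of L: {G, K, L, O}.
J is not among them, so fast-forward is not possible.

No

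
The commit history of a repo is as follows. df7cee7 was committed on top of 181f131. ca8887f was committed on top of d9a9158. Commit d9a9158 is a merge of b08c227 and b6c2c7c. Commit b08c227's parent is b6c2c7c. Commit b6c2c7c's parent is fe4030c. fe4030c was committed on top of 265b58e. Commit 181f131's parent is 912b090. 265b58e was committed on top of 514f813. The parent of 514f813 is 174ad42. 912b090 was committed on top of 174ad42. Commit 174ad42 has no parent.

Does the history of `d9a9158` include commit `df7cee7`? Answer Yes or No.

Ancestors of d9a9158: {174ad42, 265b58e, 514f813, b08c227, b6c2c7c, d9a9158, fe4030c}.
df7cee7 is not in that set, so it is not an ancestor of d9a9158.

No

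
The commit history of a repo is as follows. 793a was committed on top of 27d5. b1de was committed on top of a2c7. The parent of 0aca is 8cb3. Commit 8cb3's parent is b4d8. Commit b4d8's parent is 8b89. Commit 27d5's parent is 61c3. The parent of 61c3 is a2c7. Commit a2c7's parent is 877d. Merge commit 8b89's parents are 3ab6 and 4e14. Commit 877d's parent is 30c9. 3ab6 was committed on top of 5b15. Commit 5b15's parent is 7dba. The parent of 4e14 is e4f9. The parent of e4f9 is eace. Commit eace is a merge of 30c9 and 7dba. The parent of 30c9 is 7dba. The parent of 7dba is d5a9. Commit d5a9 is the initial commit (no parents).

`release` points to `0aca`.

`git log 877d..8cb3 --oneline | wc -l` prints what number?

8

Reachable from 8cb3: {30c9, 3ab6, 4e14, 5b15, 7dba, 8b89, 8cb3, b4d8, d5a9, e4f9, eace}.
Reachable from 877d: {30c9, 7dba, 877d, d5a9}.
In 8cb3's history but not 877d's: {3ab6, 4e14, 5b15, 8b89, 8cb3, b4d8, e4f9, eace} — 8 commits.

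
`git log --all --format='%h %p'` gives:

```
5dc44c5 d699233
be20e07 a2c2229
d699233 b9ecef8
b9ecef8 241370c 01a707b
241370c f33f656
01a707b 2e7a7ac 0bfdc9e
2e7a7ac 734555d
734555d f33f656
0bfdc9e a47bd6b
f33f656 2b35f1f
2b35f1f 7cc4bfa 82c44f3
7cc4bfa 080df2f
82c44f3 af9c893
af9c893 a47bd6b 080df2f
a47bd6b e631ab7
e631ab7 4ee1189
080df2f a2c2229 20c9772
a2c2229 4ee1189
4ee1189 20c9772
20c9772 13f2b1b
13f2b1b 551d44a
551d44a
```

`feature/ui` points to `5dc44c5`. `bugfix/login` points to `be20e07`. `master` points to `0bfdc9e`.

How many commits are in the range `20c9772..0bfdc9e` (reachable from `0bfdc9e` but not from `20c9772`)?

4

Reachable from 0bfdc9e: {0bfdc9e, 13f2b1b, 20c9772, 4ee1189, 551d44a, a47bd6b, e631ab7}.
Reachable from 20c9772: {13f2b1b, 20c9772, 551d44a}.
In 0bfdc9e's history but not 20c9772's: {0bfdc9e, 4ee1189, a47bd6b, e631ab7} — 4 commits.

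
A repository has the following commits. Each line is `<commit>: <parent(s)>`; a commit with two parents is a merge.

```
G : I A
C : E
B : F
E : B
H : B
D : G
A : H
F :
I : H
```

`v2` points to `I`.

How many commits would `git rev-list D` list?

7

Walking parent pointers from D: reachable set = {A, B, D, F, G, H, I}.
That is 7 commits.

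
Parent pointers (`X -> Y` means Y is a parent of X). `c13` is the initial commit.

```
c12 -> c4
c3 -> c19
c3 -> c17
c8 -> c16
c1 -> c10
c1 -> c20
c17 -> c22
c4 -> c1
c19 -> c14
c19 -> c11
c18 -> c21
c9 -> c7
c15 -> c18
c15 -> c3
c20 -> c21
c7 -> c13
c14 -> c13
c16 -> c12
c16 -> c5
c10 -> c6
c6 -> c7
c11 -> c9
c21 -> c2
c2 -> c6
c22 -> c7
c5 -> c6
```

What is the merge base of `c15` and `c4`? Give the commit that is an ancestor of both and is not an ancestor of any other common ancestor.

c21

Ancestors of c15: {c11, c13, c14, c15, c17, c18, c19, c2, c21, c22, c3, c6, c7, c9}.
Ancestors of c4: {c1, c10, c13, c2, c20, c21, c4, c6, c7}.
Common ancestors: {c13, c2, c21, c6, c7}.
Among these, c21 is not an ancestor of any other common ancestor — it is the merge base.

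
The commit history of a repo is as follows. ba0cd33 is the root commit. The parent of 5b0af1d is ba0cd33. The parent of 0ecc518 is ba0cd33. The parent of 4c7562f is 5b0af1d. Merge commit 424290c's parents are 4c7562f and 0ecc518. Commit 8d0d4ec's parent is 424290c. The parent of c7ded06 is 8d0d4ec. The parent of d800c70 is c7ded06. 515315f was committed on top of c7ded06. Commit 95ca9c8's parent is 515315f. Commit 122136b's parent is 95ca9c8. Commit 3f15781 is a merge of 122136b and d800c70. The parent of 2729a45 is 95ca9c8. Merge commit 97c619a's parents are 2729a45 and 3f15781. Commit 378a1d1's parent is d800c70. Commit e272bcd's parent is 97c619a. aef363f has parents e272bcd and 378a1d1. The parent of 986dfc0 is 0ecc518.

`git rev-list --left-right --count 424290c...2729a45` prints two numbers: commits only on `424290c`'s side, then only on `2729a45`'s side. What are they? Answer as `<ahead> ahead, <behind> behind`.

0 ahead, 5 behind

Reachable from 424290c: {0ecc518, 424290c, 4c7562f, 5b0af1d, ba0cd33}.
Reachable from 2729a45: {0ecc518, 2729a45, 424290c, 4c7562f, 515315f, 5b0af1d, 8d0d4ec, 95ca9c8, ba0cd33, c7ded06}.
Only in 424290c's history (ahead): {} — 0.
Only in 2729a45's history (behind): {2729a45, 515315f, 8d0d4ec, 95ca9c8, c7ded06} — 5.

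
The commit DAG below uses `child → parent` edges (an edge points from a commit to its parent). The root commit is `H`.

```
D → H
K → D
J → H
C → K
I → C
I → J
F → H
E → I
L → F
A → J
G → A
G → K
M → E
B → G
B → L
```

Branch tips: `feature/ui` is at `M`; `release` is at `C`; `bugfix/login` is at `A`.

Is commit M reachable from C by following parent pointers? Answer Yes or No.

No

Ancestors of C: {C, D, H, K}.
M is not in that set, so it is not an ancestor of C.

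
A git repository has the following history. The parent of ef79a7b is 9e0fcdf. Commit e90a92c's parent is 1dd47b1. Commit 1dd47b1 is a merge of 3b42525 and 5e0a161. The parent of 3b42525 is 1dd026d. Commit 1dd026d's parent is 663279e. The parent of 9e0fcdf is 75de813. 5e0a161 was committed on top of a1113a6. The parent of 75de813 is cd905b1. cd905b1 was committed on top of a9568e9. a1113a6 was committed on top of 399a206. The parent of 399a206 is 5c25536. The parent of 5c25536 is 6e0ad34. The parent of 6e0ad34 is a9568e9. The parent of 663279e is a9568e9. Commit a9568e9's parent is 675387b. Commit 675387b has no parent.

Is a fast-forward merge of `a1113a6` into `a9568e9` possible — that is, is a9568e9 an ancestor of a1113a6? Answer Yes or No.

Yes

A fast-forward from a9568e9 to a1113a6 is possible iff a9568e9 is an ancestor of a1113a6.
Ancestors of a1113a6: {399a206, 5c25536, 675387b, 6e0ad34, a1113a6, a9568e9}.
a9568e9 is among them, so fast-forward is possible.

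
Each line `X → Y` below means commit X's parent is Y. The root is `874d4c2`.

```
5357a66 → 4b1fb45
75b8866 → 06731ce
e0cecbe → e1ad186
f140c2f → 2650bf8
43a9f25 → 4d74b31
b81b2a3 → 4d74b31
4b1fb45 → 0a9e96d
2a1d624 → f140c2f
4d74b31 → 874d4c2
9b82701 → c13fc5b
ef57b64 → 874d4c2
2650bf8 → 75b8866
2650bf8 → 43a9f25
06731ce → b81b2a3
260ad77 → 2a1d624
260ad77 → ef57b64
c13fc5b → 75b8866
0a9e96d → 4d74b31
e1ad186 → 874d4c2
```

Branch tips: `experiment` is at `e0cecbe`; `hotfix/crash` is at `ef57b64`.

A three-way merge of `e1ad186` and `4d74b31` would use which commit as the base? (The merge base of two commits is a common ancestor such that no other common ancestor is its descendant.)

Ancestors of e1ad186: {874d4c2, e1ad186}.
Ancestors of 4d74b31: {4d74b31, 874d4c2}.
Common ancestors: {874d4c2}.
The only common ancestor is 874d4c2, so it is the merge base.

874d4c2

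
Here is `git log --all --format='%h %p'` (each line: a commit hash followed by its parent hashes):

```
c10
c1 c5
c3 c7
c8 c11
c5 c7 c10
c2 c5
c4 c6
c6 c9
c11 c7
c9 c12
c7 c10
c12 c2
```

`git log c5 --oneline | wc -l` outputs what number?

Walking parent pointers from c5: reachable set = {c10, c5, c7}.
That is 3 commits.

3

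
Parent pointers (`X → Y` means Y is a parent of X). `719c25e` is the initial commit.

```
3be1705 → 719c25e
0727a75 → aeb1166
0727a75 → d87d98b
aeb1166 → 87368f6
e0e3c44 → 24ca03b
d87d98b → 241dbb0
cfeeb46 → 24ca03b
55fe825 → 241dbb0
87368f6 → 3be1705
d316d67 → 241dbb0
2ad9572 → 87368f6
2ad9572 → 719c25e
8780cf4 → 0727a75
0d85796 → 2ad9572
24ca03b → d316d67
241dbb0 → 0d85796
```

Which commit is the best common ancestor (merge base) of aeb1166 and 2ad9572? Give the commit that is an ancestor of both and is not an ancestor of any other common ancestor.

87368f6

Ancestors of aeb1166: {3be1705, 719c25e, 87368f6, aeb1166}.
Ancestors of 2ad9572: {2ad9572, 3be1705, 719c25e, 87368f6}.
Common ancestors: {3be1705, 719c25e, 87368f6}.
Among these, 87368f6 is not an ancestor of any other common ancestor — it is the merge base.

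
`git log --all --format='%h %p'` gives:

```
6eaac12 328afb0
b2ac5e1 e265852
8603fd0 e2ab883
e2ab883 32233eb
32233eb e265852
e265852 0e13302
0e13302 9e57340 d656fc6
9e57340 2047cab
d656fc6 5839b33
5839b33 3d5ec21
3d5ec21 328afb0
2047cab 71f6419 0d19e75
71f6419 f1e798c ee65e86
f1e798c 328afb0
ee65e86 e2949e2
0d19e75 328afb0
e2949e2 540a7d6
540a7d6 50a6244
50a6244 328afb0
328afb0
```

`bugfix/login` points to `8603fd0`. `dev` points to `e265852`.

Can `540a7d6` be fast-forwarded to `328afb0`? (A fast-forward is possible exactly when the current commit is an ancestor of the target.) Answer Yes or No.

No

A fast-forward from 540a7d6 to 328afb0 is possible iff 540a7d6 is an ancestor of 328afb0.
Ancestors of 328afb0: {328afb0}.
540a7d6 is not among them, so fast-forward is not possible.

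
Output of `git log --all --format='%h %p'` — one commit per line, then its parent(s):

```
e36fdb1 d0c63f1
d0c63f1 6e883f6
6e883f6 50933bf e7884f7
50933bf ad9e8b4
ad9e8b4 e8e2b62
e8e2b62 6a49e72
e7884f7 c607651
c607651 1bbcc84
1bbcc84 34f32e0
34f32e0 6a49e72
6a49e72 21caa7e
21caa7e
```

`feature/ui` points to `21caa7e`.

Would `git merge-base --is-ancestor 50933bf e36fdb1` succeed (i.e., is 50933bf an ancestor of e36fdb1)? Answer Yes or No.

Yes

Ancestors of e36fdb1 (commits reachable by following parents): {1bbcc84, 21caa7e, 34f32e0, 50933bf, 6a49e72, 6e883f6, ad9e8b4, c607651, d0c63f1, e36fdb1, e7884f7, e8e2b62}.
50933bf is in that set, so it is an ancestor of e36fdb1.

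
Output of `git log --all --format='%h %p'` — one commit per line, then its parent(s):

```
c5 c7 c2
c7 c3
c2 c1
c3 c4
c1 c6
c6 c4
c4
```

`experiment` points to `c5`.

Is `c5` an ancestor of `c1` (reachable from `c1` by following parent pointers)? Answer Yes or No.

No

Ancestors of c1: {c1, c4, c6}.
c5 is not in that set, so it is not an ancestor of c1.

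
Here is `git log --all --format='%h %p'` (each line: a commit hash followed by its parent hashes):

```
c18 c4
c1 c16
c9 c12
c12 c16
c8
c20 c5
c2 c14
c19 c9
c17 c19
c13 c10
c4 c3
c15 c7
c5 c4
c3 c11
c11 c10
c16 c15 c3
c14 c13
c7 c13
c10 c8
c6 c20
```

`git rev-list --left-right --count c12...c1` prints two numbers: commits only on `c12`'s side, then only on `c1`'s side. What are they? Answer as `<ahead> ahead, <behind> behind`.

Reachable from c12: {c10, c11, c12, c13, c15, c16, c3, c7, c8}.
Reachable from c1: {c1, c10, c11, c13, c15, c16, c3, c7, c8}.
Only in c12's history (ahead): {c12} — 1.
Only in c1's history (behind): {c1} — 1.

1 ahead, 1 behind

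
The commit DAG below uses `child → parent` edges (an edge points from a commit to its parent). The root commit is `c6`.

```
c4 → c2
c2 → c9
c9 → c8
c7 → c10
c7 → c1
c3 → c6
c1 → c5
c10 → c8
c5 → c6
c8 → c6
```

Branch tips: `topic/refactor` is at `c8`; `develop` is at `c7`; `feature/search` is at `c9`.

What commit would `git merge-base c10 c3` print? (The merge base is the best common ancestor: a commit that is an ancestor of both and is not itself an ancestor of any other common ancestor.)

Ancestors of c10: {c10, c6, c8}.
Ancestors of c3: {c3, c6}.
Common ancestors: {c6}.
The only common ancestor is c6, so it is the merge base.

c6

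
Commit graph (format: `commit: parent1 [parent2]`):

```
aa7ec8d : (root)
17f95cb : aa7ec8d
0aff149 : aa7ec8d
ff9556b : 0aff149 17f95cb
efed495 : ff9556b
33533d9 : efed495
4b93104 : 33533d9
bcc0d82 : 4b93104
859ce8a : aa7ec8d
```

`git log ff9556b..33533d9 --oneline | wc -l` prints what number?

Reachable from 33533d9: {0aff149, 17f95cb, 33533d9, aa7ec8d, efed495, ff9556b}.
Reachable from ff9556b: {0aff149, 17f95cb, aa7ec8d, ff9556b}.
In 33533d9's history but not ff9556b's: {33533d9, efed495} — 2 commits.

2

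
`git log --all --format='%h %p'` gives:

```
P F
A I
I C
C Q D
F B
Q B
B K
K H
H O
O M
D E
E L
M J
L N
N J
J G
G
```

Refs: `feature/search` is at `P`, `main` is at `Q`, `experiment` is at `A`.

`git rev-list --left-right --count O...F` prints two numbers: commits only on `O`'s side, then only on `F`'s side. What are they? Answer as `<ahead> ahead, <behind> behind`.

0 ahead, 4 behind

Reachable from O: {G, J, M, O}.
Reachable from F: {B, F, G, H, J, K, M, O}.
Only in O's history (ahead): {} — 0.
Only in F's history (behind): {B, F, H, K} — 4.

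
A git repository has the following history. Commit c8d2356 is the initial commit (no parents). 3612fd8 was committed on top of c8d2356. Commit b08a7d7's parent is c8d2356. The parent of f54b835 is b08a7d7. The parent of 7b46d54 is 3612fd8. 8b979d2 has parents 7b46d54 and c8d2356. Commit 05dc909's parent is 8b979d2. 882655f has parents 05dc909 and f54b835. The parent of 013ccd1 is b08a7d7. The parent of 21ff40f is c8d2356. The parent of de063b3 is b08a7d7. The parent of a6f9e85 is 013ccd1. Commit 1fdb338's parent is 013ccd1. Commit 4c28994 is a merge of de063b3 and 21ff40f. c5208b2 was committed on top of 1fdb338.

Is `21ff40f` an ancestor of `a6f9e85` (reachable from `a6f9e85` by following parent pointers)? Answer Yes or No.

Ancestors of a6f9e85: {013ccd1, a6f9e85, b08a7d7, c8d2356}.
21ff40f is not in that set, so it is not an ancestor of a6f9e85.

No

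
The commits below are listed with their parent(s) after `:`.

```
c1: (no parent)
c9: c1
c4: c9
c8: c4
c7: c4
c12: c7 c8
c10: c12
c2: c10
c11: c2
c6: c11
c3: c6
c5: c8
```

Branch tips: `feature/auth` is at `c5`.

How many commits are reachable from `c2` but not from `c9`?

6

Reachable from c2: {c1, c10, c12, c2, c4, c7, c8, c9}.
Reachable from c9: {c1, c9}.
In c2's history but not c9's: {c10, c12, c2, c4, c7, c8} — 6 commits.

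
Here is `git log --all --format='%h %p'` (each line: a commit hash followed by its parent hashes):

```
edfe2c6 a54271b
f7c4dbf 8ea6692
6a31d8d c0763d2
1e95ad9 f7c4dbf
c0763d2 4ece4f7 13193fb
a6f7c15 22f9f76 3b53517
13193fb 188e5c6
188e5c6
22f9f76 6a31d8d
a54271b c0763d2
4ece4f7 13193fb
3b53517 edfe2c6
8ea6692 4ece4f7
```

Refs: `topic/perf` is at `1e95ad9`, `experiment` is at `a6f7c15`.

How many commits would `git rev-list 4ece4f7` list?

Walking parent pointers from 4ece4f7: reachable set = {13193fb, 188e5c6, 4ece4f7}.
That is 3 commits.

3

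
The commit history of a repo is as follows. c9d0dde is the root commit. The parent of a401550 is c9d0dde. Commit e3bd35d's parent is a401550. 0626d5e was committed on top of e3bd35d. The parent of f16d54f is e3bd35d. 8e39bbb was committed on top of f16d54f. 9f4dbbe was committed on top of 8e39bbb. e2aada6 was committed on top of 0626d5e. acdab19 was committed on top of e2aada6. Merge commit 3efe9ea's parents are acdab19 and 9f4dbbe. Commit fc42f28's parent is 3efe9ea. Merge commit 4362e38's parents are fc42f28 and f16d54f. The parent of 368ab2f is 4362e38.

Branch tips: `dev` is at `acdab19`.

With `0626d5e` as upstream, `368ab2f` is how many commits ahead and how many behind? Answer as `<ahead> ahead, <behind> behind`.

Reachable from 368ab2f: {0626d5e, 368ab2f, 3efe9ea, 4362e38, 8e39bbb, 9f4dbbe, a401550, acdab19, c9d0dde, e2aada6, e3bd35d, f16d54f, fc42f28}.
Reachable from 0626d5e: {0626d5e, a401550, c9d0dde, e3bd35d}.
Only in 368ab2f's history (ahead): {368ab2f, 3efe9ea, 4362e38, 8e39bbb, 9f4dbbe, acdab19, e2aada6, f16d54f, fc42f28} — 9.
Only in 0626d5e's history (behind): {} — 0.

9 ahead, 0 behind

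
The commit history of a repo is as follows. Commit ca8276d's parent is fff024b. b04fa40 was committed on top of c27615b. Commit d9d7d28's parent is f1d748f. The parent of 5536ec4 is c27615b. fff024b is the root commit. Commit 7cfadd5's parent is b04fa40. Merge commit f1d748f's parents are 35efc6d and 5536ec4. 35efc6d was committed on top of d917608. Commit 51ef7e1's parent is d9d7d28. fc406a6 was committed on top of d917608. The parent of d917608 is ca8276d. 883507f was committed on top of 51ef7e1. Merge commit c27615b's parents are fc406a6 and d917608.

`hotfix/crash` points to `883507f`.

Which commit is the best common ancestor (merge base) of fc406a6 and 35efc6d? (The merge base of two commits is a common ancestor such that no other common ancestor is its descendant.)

Ancestors of fc406a6: {ca8276d, d917608, fc406a6, fff024b}.
Ancestors of 35efc6d: {35efc6d, ca8276d, d917608, fff024b}.
Common ancestors: {ca8276d, d917608, fff024b}.
Among these, d917608 is not an ancestor of any other common ancestor — it is the merge base.

d917608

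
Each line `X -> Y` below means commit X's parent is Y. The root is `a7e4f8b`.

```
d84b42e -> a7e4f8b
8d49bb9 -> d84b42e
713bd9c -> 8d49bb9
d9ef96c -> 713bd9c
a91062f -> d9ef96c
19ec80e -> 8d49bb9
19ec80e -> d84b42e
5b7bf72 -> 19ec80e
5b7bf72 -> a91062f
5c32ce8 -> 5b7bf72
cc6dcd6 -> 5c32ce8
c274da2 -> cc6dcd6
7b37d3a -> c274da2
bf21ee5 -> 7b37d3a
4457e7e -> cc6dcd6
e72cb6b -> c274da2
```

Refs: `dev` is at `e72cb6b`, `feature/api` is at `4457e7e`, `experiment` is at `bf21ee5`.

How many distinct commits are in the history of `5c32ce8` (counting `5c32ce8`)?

Walking parent pointers from 5c32ce8: reachable set = {19ec80e, 5b7bf72, 5c32ce8, 713bd9c, 8d49bb9, a7e4f8b, a91062f, d84b42e, d9ef96c}.
That is 9 commits.

9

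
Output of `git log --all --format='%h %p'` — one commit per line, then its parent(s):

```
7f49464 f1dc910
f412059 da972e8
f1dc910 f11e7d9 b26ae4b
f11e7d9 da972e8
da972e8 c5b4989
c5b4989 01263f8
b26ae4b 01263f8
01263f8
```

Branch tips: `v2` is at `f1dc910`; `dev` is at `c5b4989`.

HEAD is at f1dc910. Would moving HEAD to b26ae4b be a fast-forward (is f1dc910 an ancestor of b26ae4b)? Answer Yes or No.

A fast-forward from f1dc910 to b26ae4b is possible iff f1dc910 is an ancestor of b26ae4b.
Ancestors of b26ae4b: {01263f8, b26ae4b}.
f1dc910 is not among them, so fast-forward is not possible.

No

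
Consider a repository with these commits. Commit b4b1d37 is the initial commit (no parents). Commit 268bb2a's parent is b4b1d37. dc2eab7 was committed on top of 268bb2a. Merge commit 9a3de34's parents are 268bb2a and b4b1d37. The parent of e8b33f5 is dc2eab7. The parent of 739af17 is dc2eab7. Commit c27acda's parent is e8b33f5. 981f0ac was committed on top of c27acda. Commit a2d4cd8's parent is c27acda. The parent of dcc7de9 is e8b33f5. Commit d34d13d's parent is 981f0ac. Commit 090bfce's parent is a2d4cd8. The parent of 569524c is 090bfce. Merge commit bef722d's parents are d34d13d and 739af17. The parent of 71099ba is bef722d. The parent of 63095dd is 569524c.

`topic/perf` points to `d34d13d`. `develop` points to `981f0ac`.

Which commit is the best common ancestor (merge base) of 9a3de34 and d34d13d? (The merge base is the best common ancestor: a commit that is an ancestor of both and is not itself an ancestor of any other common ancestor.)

268bb2a

Ancestors of 9a3de34: {268bb2a, 9a3de34, b4b1d37}.
Ancestors of d34d13d: {268bb2a, 981f0ac, b4b1d37, c27acda, d34d13d, dc2eab7, e8b33f5}.
Common ancestors: {268bb2a, b4b1d37}.
Among these, 268bb2a is not an ancestor of any other common ancestor — it is the merge base.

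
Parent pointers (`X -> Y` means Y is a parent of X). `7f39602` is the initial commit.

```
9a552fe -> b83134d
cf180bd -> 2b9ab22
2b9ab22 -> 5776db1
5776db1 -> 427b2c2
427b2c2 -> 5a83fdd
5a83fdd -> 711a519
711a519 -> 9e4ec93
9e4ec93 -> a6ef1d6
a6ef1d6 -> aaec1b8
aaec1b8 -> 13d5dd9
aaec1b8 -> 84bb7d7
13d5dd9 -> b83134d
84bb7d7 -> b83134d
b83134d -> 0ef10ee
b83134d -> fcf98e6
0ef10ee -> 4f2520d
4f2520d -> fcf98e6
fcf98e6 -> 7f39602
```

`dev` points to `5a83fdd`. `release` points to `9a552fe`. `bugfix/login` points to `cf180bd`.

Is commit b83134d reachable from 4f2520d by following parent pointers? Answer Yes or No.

No

Ancestors of 4f2520d: {4f2520d, 7f39602, fcf98e6}.
b83134d is not in that set, so it is not an ancestor of 4f2520d.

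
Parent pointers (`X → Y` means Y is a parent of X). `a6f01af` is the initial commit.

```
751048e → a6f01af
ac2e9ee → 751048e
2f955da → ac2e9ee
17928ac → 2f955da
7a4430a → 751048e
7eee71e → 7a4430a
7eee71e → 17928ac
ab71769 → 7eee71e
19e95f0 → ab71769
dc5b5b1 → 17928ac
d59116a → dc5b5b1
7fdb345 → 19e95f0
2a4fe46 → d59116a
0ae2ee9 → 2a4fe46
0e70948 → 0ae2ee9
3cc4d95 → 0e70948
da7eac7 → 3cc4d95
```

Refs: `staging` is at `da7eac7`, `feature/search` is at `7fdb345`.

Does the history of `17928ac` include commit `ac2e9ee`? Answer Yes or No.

Yes

Ancestors of 17928ac (commits reachable by following parents): {17928ac, 2f955da, 751048e, a6f01af, ac2e9ee}.
ac2e9ee is in that set, so it is an ancestor of 17928ac.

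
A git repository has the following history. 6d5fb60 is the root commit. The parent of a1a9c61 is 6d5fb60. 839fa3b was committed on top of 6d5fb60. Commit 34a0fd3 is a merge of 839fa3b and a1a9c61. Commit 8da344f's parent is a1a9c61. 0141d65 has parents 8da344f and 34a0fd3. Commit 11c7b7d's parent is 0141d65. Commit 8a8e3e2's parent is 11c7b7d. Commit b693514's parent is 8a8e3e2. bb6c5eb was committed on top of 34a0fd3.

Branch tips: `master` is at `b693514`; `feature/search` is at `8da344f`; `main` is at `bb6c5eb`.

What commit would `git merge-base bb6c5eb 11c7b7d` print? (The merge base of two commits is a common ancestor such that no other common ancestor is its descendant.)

Ancestors of bb6c5eb: {34a0fd3, 6d5fb60, 839fa3b, a1a9c61, bb6c5eb}.
Ancestors of 11c7b7d: {0141d65, 11c7b7d, 34a0fd3, 6d5fb60, 839fa3b, 8da344f, a1a9c61}.
Common ancestors: {34a0fd3, 6d5fb60, 839fa3b, a1a9c61}.
Among these, 34a0fd3 is not an ancestor of any other common ancestor — it is the merge base.

34a0fd3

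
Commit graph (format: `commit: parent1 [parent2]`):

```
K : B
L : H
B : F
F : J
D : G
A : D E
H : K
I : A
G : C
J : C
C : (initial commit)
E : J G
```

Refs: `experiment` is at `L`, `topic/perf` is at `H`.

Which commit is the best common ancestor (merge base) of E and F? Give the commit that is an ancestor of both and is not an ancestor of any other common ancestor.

Ancestors of E: {C, E, G, J}.
Ancestors of F: {C, F, J}.
Common ancestors: {C, J}.
Among these, J is not an ancestor of any other common ancestor — it is the merge base.

J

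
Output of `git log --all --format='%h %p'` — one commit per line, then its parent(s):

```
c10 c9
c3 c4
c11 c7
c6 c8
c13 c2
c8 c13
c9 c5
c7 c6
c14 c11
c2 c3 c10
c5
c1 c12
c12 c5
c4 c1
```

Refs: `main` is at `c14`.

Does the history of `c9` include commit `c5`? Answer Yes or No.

Yes

Ancestors of c9 (commits reachable by following parents): {c5, c9}.
c5 is in that set, so it is an ancestor of c9.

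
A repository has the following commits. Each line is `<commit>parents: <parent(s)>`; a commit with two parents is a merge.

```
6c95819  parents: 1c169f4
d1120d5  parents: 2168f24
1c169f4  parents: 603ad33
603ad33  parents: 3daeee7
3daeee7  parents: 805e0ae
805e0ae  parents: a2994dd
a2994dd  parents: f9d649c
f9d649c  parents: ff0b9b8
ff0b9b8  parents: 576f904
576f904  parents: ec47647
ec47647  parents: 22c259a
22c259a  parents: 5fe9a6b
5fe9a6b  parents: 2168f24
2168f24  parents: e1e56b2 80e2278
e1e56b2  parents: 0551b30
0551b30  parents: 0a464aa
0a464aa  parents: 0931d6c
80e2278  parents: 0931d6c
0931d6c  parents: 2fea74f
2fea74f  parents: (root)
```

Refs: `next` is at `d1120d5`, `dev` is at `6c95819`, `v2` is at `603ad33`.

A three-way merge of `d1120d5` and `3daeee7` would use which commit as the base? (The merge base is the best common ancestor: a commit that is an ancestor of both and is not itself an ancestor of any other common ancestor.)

2168f24

Ancestors of d1120d5: {0551b30, 0931d6c, 0a464aa, 2168f24, 2fea74f, 80e2278, d1120d5, e1e56b2}.
Ancestors of 3daeee7: {0551b30, 0931d6c, 0a464aa, 2168f24, 22c259a, 2fea74f, 3daeee7, 576f904, 5fe9a6b, 805e0ae, 80e2278, a2994dd, e1e56b2, ec47647, f9d649c, ff0b9b8}.
Common ancestors: {0551b30, 0931d6c, 0a464aa, 2168f24, 2fea74f, 80e2278, e1e56b2}.
Among these, 2168f24 is not an ancestor of any other common ancestor — it is the merge base.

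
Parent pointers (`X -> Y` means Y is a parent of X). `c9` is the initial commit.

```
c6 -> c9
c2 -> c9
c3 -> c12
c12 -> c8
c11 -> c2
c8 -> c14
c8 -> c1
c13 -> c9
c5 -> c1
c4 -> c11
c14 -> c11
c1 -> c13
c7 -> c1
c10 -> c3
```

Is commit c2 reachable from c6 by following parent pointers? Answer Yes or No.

No

Ancestors of c6: {c6, c9}.
c2 is not in that set, so it is not an ancestor of c6.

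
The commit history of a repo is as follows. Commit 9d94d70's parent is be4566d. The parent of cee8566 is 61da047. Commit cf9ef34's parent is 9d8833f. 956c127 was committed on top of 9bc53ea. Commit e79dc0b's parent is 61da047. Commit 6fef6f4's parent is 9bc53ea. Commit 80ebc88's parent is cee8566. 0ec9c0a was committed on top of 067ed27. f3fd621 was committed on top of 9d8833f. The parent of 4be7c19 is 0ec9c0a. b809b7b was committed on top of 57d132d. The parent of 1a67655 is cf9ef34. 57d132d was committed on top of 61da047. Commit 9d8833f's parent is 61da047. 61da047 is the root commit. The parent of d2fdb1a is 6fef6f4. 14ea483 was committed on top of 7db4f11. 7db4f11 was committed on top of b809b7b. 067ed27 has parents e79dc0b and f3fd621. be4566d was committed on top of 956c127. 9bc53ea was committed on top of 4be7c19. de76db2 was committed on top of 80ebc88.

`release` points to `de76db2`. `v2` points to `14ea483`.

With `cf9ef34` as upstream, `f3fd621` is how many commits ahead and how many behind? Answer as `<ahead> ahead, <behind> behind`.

1 ahead, 1 behind

Reachable from f3fd621: {61da047, 9d8833f, f3fd621}.
Reachable from cf9ef34: {61da047, 9d8833f, cf9ef34}.
Only in f3fd621's history (ahead): {f3fd621} — 1.
Only in cf9ef34's history (behind): {cf9ef34} — 1.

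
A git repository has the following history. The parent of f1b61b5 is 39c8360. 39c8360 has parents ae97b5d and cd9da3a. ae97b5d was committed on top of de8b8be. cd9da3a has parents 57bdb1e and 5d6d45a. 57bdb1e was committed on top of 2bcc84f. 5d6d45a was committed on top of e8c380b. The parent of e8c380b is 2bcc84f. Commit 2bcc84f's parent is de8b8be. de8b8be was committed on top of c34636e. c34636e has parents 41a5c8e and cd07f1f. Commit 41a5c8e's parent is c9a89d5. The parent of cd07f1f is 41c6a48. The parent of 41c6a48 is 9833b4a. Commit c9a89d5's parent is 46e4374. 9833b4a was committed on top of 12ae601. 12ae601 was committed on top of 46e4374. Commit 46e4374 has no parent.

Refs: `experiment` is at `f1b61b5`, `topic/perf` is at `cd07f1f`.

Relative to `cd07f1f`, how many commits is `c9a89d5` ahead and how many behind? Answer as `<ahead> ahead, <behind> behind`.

1 ahead, 4 behind

Reachable from c9a89d5: {46e4374, c9a89d5}.
Reachable from cd07f1f: {12ae601, 41c6a48, 46e4374, 9833b4a, cd07f1f}.
Only in c9a89d5's history (ahead): {c9a89d5} — 1.
Only in cd07f1f's history (behind): {12ae601, 41c6a48, 9833b4a, cd07f1f} — 4.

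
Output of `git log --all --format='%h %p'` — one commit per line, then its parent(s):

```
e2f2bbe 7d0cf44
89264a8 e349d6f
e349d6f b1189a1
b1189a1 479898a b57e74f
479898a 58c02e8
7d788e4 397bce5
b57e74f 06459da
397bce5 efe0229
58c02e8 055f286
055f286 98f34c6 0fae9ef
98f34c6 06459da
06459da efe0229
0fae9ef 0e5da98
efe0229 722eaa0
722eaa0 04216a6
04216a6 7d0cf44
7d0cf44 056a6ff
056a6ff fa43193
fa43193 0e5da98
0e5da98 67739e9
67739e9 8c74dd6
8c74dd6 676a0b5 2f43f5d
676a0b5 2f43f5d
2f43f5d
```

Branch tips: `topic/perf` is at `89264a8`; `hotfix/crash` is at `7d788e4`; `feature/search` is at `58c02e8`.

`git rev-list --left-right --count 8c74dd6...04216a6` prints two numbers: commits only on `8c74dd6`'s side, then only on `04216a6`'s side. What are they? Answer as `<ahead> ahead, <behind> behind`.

0 ahead, 6 behind

Reachable from 8c74dd6: {2f43f5d, 676a0b5, 8c74dd6}.
Reachable from 04216a6: {04216a6, 056a6ff, 0e5da98, 2f43f5d, 676a0b5, 67739e9, 7d0cf44, 8c74dd6, fa43193}.
Only in 8c74dd6's history (ahead): {} — 0.
Only in 04216a6's history (behind): {04216a6, 056a6ff, 0e5da98, 67739e9, 7d0cf44, fa43193} — 6.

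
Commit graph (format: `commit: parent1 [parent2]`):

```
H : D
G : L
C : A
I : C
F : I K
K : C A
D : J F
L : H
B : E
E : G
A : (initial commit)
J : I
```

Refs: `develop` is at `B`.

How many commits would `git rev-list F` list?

5

Walking parent pointers from F: reachable set = {A, C, F, I, K}.
That is 5 commits.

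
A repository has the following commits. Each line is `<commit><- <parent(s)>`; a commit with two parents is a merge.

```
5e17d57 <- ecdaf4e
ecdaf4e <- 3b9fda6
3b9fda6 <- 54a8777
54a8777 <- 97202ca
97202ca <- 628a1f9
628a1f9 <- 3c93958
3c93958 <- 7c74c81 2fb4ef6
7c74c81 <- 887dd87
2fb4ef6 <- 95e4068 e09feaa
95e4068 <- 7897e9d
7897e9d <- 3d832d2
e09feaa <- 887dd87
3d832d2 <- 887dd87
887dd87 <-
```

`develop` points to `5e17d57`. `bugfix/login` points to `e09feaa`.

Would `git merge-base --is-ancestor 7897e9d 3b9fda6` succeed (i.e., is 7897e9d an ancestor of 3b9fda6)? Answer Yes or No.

Yes

Ancestors of 3b9fda6 (commits reachable by following parents): {2fb4ef6, 3b9fda6, 3c93958, 3d832d2, 54a8777, 628a1f9, 7897e9d, 7c74c81, 887dd87, 95e4068, 97202ca, e09feaa}.
7897e9d is in that set, so it is an ancestor of 3b9fda6.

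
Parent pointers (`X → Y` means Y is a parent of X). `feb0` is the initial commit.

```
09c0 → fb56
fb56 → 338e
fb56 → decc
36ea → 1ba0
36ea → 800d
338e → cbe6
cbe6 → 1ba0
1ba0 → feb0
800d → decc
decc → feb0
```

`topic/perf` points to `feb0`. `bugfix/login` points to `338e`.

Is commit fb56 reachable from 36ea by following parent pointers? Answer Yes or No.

No

Ancestors of 36ea: {1ba0, 36ea, 800d, decc, feb0}.
fb56 is not in that set, so it is not an ancestor of 36ea.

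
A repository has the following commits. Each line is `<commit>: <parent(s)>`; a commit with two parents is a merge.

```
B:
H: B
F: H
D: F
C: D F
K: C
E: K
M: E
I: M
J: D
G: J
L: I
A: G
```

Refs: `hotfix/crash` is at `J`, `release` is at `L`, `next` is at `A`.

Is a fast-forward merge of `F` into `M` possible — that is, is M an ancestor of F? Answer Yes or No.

No

A fast-forward from M to F is possible iff M is an ancestor of F.
Ancestors of F: {B, F, H}.
M is not among them, so fast-forward is not possible.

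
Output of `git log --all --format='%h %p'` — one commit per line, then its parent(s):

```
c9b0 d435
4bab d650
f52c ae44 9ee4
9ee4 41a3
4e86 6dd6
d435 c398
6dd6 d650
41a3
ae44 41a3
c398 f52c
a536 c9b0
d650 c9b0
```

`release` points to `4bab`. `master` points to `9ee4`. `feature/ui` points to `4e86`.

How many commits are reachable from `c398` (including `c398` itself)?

5

Walking parent pointers from c398: reachable set = {41a3, 9ee4, ae44, c398, f52c}.
That is 5 commits.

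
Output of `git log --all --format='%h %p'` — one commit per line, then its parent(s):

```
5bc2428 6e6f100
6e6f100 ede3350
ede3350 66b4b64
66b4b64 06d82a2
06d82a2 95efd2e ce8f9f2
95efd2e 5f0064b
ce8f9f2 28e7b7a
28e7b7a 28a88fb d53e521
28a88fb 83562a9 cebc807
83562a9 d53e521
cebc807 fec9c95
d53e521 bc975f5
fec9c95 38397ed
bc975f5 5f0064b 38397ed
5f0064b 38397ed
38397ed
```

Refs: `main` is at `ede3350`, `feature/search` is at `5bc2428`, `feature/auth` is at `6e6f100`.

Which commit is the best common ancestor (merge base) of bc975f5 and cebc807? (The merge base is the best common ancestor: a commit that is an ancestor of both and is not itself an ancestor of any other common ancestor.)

38397ed

Ancestors of bc975f5: {38397ed, 5f0064b, bc975f5}.
Ancestors of cebc807: {38397ed, cebc807, fec9c95}.
Common ancestors: {38397ed}.
The only common ancestor is 38397ed, so it is the merge base.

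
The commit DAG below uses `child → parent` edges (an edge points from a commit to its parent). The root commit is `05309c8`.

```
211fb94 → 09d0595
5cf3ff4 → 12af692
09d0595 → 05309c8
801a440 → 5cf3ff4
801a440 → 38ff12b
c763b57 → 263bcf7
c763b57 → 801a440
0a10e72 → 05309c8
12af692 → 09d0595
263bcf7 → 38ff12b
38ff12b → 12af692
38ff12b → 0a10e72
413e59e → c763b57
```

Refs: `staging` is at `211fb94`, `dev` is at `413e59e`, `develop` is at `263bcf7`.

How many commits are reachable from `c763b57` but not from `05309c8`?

Reachable from c763b57: {05309c8, 09d0595, 0a10e72, 12af692, 263bcf7, 38ff12b, 5cf3ff4, 801a440, c763b57}.
Reachable from 05309c8: {05309c8}.
In c763b57's history but not 05309c8's: {09d0595, 0a10e72, 12af692, 263bcf7, 38ff12b, 5cf3ff4, 801a440, c763b57} — 8 commits.

8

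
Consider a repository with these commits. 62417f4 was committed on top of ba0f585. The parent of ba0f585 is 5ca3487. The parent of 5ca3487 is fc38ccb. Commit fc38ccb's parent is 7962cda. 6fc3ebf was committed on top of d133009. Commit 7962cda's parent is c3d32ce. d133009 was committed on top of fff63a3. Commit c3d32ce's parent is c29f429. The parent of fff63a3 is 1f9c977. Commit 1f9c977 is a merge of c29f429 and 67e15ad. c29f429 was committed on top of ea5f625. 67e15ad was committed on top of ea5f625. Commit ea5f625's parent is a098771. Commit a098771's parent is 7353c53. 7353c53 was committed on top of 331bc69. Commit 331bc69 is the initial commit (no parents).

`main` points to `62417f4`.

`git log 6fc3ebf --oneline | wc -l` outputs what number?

Walking parent pointers from 6fc3ebf: reachable set = {1f9c977, 331bc69, 67e15ad, 6fc3ebf, 7353c53, a098771, c29f429, d133009, ea5f625, fff63a3}.
That is 10 commits.

10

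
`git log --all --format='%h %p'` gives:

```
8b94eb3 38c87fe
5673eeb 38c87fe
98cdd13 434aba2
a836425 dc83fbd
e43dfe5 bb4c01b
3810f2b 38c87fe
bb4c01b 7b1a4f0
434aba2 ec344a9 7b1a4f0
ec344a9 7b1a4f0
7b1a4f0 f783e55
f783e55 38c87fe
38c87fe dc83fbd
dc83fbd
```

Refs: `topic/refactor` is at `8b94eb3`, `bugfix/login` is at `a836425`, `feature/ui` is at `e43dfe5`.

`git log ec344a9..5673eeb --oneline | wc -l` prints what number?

Reachable from 5673eeb: {38c87fe, 5673eeb, dc83fbd}.
Reachable from ec344a9: {38c87fe, 7b1a4f0, dc83fbd, ec344a9, f783e55}.
In 5673eeb's history but not ec344a9's: {5673eeb} — 1 commit.

1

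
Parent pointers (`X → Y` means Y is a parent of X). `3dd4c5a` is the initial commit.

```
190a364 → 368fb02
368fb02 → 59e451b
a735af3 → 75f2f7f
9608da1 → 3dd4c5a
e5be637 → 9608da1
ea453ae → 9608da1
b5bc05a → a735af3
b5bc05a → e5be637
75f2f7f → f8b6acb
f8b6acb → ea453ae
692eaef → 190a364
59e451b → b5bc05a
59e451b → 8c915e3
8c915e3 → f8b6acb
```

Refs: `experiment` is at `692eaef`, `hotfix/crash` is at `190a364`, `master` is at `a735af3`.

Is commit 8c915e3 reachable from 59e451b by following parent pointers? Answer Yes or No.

Ancestors of 59e451b (commits reachable by following parents): {3dd4c5a, 59e451b, 75f2f7f, 8c915e3, 9608da1, a735af3, b5bc05a, e5be637, ea453ae, f8b6acb}.
8c915e3 is in that set, so it is an ancestor of 59e451b.

Yes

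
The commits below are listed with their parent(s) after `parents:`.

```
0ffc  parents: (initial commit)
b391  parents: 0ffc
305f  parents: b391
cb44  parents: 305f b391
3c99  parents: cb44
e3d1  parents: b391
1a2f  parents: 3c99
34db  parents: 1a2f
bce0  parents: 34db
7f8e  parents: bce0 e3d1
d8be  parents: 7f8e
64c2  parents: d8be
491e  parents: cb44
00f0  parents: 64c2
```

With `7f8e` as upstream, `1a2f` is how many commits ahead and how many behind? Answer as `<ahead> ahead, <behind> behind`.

Reachable from 1a2f: {0ffc, 1a2f, 305f, 3c99, b391, cb44}.
Reachable from 7f8e: {0ffc, 1a2f, 305f, 34db, 3c99, 7f8e, b391, bce0, cb44, e3d1}.
Only in 1a2f's history (ahead): {} — 0.
Only in 7f8e's history (behind): {34db, 7f8e, bce0, e3d1} — 4.

0 ahead, 4 behind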